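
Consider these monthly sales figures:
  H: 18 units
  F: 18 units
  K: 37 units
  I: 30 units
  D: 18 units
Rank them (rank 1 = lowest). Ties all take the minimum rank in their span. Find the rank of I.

Sorted (ascending): 18, 18, 18, 30, 37
The 3 values of 18 occupy positions 1–3 → each gets rank 1.
I has value 30 units → rank 4.

4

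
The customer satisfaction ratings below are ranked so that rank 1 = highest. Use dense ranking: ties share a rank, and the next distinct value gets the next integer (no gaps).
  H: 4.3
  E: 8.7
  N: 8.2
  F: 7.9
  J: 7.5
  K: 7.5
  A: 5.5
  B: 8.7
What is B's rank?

1

Sorted (descending): 8.7, 8.7, 8.2, 7.9, 7.5, 7.5, 5.5, 4.3
The 2 values of 8.7 share dense rank 1.
The 2 values of 7.5 share dense rank 4.
Remaining distinct values take the next consecutive integers.
B has value 8.7 → rank 1.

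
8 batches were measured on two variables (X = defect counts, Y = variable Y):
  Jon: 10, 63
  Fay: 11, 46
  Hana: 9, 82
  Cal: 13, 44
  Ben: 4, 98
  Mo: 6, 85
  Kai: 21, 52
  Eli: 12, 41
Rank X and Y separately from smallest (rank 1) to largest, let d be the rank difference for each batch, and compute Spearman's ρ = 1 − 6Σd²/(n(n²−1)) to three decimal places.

Ranks of variable 1: 4, 5, 3, 7, 1, 2, 8, 6
Ranks of variable 2: 5, 3, 6, 2, 8, 7, 4, 1
d = r₁ − r₂: -1, 2, -3, 5, -7, -5, 4, 5
d²: 1, 4, 9, 25, 49, 25, 16, 25; Σd² = 154
ρ = 1 − 6·154/(8·63) = 1 − 924/504 = -0.833

-0.833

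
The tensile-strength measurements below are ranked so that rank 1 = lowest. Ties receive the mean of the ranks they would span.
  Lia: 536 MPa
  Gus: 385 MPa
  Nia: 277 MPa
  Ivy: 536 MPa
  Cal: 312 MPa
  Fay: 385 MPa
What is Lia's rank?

Sorted (ascending): 277, 312, 385, 385, 536, 536
The 2 values of 385 occupy positions 3–4 → average rank (3+4)/2 = 3.5.
The 2 values of 536 occupy positions 5–6 → average rank (5+6)/2 = 5.5.
Lia has value 536 MPa → rank 5.5.

5.5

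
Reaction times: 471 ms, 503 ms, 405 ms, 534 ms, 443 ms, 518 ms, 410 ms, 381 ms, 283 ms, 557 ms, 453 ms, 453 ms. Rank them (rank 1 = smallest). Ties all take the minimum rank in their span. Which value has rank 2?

381

Sorted (ascending): 283, 381, 405, 410, 443, 453, 453, 471, 503, 518, 534, 557
The 2 values of 453 occupy positions 6–7 → each gets rank 6.
Rank 2 → value 381.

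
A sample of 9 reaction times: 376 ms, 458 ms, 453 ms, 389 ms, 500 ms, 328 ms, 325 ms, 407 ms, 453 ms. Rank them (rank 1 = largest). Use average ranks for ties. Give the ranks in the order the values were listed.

Sorted (descending): 500, 458, 453, 453, 407, 389, 376, 328, 325
The 2 values of 453 occupy positions 3–4 → average rank (3+4)/2 = 3.5.

7, 2, 3.5, 6, 1, 8, 9, 5, 3.5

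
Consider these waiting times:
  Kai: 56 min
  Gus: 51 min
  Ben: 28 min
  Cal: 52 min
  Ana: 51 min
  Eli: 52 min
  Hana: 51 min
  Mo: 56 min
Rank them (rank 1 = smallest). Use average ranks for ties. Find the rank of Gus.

3

Sorted (ascending): 28, 51, 51, 51, 52, 52, 56, 56
The 3 values of 51 occupy positions 2–4 → average rank 3.
The 2 values of 52 occupy positions 5–6 → average rank (5+6)/2 = 5.5.
The 2 values of 56 occupy positions 7–8 → average rank (7+8)/2 = 7.5.
Gus has value 51 min → rank 3.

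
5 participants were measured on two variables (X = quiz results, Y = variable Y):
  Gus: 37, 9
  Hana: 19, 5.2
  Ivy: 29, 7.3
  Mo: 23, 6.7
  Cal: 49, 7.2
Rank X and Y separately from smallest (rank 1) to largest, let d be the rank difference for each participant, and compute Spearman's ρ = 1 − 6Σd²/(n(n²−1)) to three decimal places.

Ranks of variable 1: 4, 1, 3, 2, 5
Ranks of variable 2: 5, 1, 4, 2, 3
d = r₁ − r₂: -1, 0, -1, 0, 2
d²: 1, 0, 1, 0, 4; Σd² = 6
ρ = 1 − 6·6/(5·24) = 1 − 36/120 = 0.700

0.700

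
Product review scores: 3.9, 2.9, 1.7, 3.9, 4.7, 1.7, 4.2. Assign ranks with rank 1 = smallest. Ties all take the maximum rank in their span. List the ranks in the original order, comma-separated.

Sorted (ascending): 1.7, 1.7, 2.9, 3.9, 3.9, 4.2, 4.7
The 2 values of 1.7 occupy positions 1–2 → each gets rank 2.
The 2 values of 3.9 occupy positions 4–5 → each gets rank 5.

5, 3, 2, 5, 7, 2, 6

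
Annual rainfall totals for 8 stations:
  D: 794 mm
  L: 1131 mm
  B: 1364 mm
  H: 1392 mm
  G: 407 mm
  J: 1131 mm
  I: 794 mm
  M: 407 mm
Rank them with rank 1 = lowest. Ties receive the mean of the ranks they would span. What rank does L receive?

5.5

Sorted (ascending): 407, 407, 794, 794, 1131, 1131, 1364, 1392
The 2 values of 407 occupy positions 1–2 → average rank (1+2)/2 = 1.5.
The 2 values of 794 occupy positions 3–4 → average rank (3+4)/2 = 3.5.
The 2 values of 1131 occupy positions 5–6 → average rank (5+6)/2 = 5.5.
L has value 1131 mm → rank 5.5.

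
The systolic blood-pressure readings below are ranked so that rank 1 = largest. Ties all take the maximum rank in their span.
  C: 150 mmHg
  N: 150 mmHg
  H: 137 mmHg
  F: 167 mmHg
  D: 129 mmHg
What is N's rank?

3

Sorted (descending): 167, 150, 150, 137, 129
The 2 values of 150 occupy positions 2–3 → each gets rank 3.
N has value 150 mmHg → rank 3.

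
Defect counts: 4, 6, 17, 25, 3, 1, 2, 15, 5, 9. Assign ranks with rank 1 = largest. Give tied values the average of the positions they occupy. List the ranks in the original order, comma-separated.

7, 5, 2, 1, 8, 10, 9, 3, 6, 4

Sorted (descending): 25, 17, 15, 9, 6, 5, 4, 3, 2, 1
No ties — each value takes its position as its rank.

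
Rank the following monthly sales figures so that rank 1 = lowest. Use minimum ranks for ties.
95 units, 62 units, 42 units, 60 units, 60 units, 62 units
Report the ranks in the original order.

6, 4, 1, 2, 2, 4

Sorted (ascending): 42, 60, 60, 62, 62, 95
The 2 values of 60 occupy positions 2–3 → each gets rank 2.
The 2 values of 62 occupy positions 4–5 → each gets rank 4.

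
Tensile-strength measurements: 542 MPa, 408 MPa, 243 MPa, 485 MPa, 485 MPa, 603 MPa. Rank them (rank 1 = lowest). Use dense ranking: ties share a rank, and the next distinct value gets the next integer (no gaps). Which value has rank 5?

603

Sorted (ascending): 243, 408, 485, 485, 542, 603
The 2 values of 485 share dense rank 3.
Remaining distinct values take the next consecutive integers.
Rank 5 → value 603.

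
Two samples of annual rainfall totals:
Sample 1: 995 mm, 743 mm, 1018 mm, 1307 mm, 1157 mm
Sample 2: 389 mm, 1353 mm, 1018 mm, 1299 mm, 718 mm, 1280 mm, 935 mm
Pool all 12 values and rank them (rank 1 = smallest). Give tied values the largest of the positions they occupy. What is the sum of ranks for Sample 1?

Sorted (ascending): 389, 718, 743, 935, 995, 1018, 1018, 1157, 1280, 1299, 1307, 1353
The 2 values of 1018 occupy positions 6–7 → each gets rank 7.
Sample 1 values → pooled ranks: 995→5, 743→3, 1018→7, 1307→11, 1157→8
Rank sum = 5 + 3 + 7 + 11 + 8 = 34

34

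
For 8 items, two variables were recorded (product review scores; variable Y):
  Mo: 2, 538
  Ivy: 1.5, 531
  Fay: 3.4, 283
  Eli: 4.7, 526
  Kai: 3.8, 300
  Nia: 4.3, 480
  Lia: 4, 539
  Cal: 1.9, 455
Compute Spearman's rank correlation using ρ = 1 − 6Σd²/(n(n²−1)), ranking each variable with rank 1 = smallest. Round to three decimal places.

0.024

Ranks of variable 1: 3, 1, 4, 8, 5, 7, 6, 2
Ranks of variable 2: 7, 6, 1, 5, 2, 4, 8, 3
d = r₁ − r₂: -4, -5, 3, 3, 3, 3, -2, -1
d²: 16, 25, 9, 9, 9, 9, 4, 1; Σd² = 82
ρ = 1 − 6·82/(8·63) = 1 − 492/504 = 0.024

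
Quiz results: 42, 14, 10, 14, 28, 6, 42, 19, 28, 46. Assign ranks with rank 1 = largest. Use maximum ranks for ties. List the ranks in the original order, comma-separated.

3, 8, 9, 8, 5, 10, 3, 6, 5, 1

Sorted (descending): 46, 42, 42, 28, 28, 19, 14, 14, 10, 6
The 2 values of 42 occupy positions 2–3 → each gets rank 3.
The 2 values of 28 occupy positions 4–5 → each gets rank 5.
The 2 values of 14 occupy positions 7–8 → each gets rank 8.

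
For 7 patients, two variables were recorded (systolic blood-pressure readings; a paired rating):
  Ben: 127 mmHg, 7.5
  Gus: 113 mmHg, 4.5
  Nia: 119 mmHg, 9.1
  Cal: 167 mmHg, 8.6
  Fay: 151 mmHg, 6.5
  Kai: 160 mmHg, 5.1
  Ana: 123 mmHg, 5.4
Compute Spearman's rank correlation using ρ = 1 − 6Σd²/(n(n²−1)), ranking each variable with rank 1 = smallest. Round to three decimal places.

0.214

Ranks of variable 1: 4, 1, 2, 7, 5, 6, 3
Ranks of variable 2: 5, 1, 7, 6, 4, 2, 3
d = r₁ − r₂: -1, 0, -5, 1, 1, 4, 0
d²: 1, 0, 25, 1, 1, 16, 0; Σd² = 44
ρ = 1 − 6·44/(7·48) = 1 − 264/336 = 0.214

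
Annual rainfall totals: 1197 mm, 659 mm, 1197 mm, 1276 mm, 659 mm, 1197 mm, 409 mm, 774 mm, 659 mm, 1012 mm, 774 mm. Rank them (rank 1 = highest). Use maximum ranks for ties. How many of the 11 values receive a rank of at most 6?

5

Sorted (descending): 1276, 1197, 1197, 1197, 1012, 774, 774, 659, 659, 659, 409
The 3 values of 1197 occupy positions 2–4 → each gets rank 4.
The 2 values of 774 occupy positions 6–7 → each gets rank 7.
The 3 values of 659 occupy positions 8–10 → each gets rank 10.
Ranks ≤ 6: {1, 4, 4, 4, 5} → 5 values.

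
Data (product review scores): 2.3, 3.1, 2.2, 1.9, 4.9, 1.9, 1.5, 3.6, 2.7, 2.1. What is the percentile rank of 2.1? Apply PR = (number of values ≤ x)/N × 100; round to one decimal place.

N = 10.
Strictly below 2.1: 3. Equal to 2.1: 1.
PR = 4/10 × 100 = 40.0

40.0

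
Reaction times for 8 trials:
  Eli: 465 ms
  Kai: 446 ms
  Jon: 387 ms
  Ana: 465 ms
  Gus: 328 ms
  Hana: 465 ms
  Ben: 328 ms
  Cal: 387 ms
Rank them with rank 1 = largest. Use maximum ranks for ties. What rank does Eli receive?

3

Sorted (descending): 465, 465, 465, 446, 387, 387, 328, 328
The 3 values of 465 occupy positions 1–3 → each gets rank 3.
The 2 values of 387 occupy positions 5–6 → each gets rank 6.
The 2 values of 328 occupy positions 7–8 → each gets rank 8.
Eli has value 465 ms → rank 3.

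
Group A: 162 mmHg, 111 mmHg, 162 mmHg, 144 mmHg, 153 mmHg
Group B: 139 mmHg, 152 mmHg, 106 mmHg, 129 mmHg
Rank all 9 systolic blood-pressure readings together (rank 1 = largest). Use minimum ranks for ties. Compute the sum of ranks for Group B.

26

Sorted (descending): 162, 162, 153, 152, 144, 139, 129, 111, 106
The 2 values of 162 occupy positions 1–2 → each gets rank 1.
Group B values → pooled ranks: 139→6, 152→4, 106→9, 129→7
Rank sum = 6 + 4 + 9 + 7 = 26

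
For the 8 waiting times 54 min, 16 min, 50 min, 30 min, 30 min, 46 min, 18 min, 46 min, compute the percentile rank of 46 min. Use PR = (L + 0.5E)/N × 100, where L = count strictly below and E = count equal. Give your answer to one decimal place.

N = 8.
Strictly below 46: 4. Equal to 46: 2.
PR = (4 + 0.5·2)/8 × 100 = 62.5

62.5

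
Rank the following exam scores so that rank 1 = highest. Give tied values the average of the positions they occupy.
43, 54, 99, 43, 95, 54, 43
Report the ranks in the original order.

Sorted (descending): 99, 95, 54, 54, 43, 43, 43
The 2 values of 54 occupy positions 3–4 → average rank (3+4)/2 = 3.5.
The 3 values of 43 occupy positions 5–7 → average rank 6.

6, 3.5, 1, 6, 2, 3.5, 6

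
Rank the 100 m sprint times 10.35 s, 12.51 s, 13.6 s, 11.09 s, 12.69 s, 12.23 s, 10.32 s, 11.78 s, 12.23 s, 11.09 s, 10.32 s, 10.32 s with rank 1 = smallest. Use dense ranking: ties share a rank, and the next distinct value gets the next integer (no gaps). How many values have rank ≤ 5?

9

Sorted (ascending): 10.32, 10.32, 10.32, 10.35, 11.09, 11.09, 11.78, 12.23, 12.23, 12.51, 12.69, 13.6
The 3 values of 10.32 share dense rank 1.
The 2 values of 11.09 share dense rank 3.
The 2 values of 12.23 share dense rank 5.
Remaining distinct values take the next consecutive integers.
Ranks ≤ 5: {1, 1, 1, 2, 3, 3, 4, 5, 5} → 9 values.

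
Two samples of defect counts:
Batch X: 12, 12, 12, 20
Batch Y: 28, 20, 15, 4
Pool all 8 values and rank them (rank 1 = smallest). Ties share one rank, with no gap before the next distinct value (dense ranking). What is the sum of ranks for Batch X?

10

Sorted (ascending): 4, 12, 12, 12, 15, 20, 20, 28
The 3 values of 12 share dense rank 2.
The 2 values of 20 share dense rank 4.
Remaining distinct values take the next consecutive integers.
Batch X values → pooled ranks: 12→2, 12→2, 12→2, 20→4
Rank sum = 2 + 2 + 2 + 4 = 10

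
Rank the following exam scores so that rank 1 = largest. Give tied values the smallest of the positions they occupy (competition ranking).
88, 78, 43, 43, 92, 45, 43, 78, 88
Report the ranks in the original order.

2, 4, 7, 7, 1, 6, 7, 4, 2

Sorted (descending): 92, 88, 88, 78, 78, 45, 43, 43, 43
The 2 values of 88 occupy positions 2–3 → each gets rank 2.
The 2 values of 78 occupy positions 4–5 → each gets rank 4.
The 3 values of 43 occupy positions 7–9 → each gets rank 7.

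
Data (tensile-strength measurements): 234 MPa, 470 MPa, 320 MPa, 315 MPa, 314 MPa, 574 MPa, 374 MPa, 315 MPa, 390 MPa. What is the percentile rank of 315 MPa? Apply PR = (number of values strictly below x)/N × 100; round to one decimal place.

N = 9.
Strictly below 315: 2. Equal to 315: 2.
PR = 2/9 × 100 = 22.2

22.2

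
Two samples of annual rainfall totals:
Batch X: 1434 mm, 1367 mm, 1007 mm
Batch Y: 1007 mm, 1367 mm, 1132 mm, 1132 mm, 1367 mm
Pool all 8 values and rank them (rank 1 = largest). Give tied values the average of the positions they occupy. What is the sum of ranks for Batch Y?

24.5

Sorted (descending): 1434, 1367, 1367, 1367, 1132, 1132, 1007, 1007
The 3 values of 1367 occupy positions 2–4 → average rank 3.
The 2 values of 1132 occupy positions 5–6 → average rank (5+6)/2 = 5.5.
The 2 values of 1007 occupy positions 7–8 → average rank (7+8)/2 = 7.5.
Batch Y values → pooled ranks: 1007→7.5, 1367→3, 1132→5.5, 1132→5.5, 1367→3
Rank sum = 7.5 + 3 + 5.5 + 5.5 + 3 = 24.5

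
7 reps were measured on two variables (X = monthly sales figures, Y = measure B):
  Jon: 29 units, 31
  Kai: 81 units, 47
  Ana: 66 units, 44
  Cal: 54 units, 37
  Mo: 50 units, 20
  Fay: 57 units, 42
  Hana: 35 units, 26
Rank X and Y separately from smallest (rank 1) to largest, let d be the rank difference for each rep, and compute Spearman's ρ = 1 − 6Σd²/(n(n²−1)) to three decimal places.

0.857

Ranks of variable 1: 1, 7, 6, 4, 3, 5, 2
Ranks of variable 2: 3, 7, 6, 4, 1, 5, 2
d = r₁ − r₂: -2, 0, 0, 0, 2, 0, 0
d²: 4, 0, 0, 0, 4, 0, 0; Σd² = 8
ρ = 1 − 6·8/(7·48) = 1 − 48/336 = 0.857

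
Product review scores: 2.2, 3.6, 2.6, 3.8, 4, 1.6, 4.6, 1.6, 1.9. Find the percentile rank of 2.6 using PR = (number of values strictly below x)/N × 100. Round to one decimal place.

N = 9.
Strictly below 2.6: 4. Equal to 2.6: 1.
PR = 4/9 × 100 = 44.4

44.4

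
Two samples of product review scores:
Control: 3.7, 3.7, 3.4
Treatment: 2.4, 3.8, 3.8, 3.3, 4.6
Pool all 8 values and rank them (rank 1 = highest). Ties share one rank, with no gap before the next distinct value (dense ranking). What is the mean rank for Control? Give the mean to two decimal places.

Sorted (descending): 4.6, 3.8, 3.8, 3.7, 3.7, 3.4, 3.3, 2.4
The 2 values of 3.8 share dense rank 2.
The 2 values of 3.7 share dense rank 3.
Remaining distinct values take the next consecutive integers.
Control values → pooled ranks: 3.7→3, 3.7→3, 3.4→4
Mean rank = (3 + 3 + 4) / 3 = 3.33

3.33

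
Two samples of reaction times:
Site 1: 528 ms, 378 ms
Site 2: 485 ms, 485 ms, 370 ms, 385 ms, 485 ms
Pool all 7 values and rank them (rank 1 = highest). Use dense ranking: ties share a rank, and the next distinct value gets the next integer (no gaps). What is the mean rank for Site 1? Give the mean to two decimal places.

Sorted (descending): 528, 485, 485, 485, 385, 378, 370
The 3 values of 485 share dense rank 2.
Remaining distinct values take the next consecutive integers.
Site 1 values → pooled ranks: 528→1, 378→4
Mean rank = (1 + 4) / 2 = 2.50

2.50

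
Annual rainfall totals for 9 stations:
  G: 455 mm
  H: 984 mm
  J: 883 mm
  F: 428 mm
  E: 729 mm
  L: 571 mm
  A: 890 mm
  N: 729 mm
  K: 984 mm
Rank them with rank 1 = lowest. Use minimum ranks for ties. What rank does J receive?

Sorted (ascending): 428, 455, 571, 729, 729, 883, 890, 984, 984
The 2 values of 729 occupy positions 4–5 → each gets rank 4.
The 2 values of 984 occupy positions 8–9 → each gets rank 8.
J has value 883 mm → rank 6.

6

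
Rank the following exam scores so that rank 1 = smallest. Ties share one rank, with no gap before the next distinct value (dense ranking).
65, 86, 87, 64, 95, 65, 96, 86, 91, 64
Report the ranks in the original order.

Sorted (ascending): 64, 64, 65, 65, 86, 86, 87, 91, 95, 96
The 2 values of 64 share dense rank 1.
The 2 values of 65 share dense rank 2.
The 2 values of 86 share dense rank 3.
Remaining distinct values take the next consecutive integers.

2, 3, 4, 1, 6, 2, 7, 3, 5, 1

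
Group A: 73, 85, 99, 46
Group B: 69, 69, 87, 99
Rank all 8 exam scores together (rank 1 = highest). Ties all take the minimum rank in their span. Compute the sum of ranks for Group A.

Sorted (descending): 99, 99, 87, 85, 73, 69, 69, 46
The 2 values of 99 occupy positions 1–2 → each gets rank 1.
The 2 values of 69 occupy positions 6–7 → each gets rank 6.
Group A values → pooled ranks: 73→5, 85→4, 99→1, 46→8
Rank sum = 5 + 4 + 1 + 8 = 18

18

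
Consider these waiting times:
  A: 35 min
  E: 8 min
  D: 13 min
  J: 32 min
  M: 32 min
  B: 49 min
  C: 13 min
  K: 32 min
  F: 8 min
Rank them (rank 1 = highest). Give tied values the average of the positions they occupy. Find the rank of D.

Sorted (descending): 49, 35, 32, 32, 32, 13, 13, 8, 8
The 3 values of 32 occupy positions 3–5 → average rank 4.
The 2 values of 13 occupy positions 6–7 → average rank (6+7)/2 = 6.5.
The 2 values of 8 occupy positions 8–9 → average rank (8+9)/2 = 8.5.
D has value 13 min → rank 6.5.

6.5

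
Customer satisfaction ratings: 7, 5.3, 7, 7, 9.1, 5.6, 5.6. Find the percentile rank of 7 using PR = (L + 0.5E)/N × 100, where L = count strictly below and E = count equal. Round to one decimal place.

N = 7.
Strictly below 7: 3. Equal to 7: 3.
PR = (3 + 0.5·3)/7 × 100 = 64.3

64.3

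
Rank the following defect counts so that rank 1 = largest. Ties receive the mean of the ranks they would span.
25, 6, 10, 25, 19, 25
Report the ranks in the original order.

2, 6, 5, 2, 4, 2

Sorted (descending): 25, 25, 25, 19, 10, 6
The 3 values of 25 occupy positions 1–3 → average rank 2.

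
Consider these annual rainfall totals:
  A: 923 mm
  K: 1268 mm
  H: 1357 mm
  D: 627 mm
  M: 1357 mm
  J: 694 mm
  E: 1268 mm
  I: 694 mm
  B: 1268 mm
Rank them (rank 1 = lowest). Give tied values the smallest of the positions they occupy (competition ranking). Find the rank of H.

Sorted (ascending): 627, 694, 694, 923, 1268, 1268, 1268, 1357, 1357
The 2 values of 694 occupy positions 2–3 → each gets rank 2.
The 3 values of 1268 occupy positions 5–7 → each gets rank 5.
The 2 values of 1357 occupy positions 8–9 → each gets rank 8.
H has value 1357 mm → rank 8.

8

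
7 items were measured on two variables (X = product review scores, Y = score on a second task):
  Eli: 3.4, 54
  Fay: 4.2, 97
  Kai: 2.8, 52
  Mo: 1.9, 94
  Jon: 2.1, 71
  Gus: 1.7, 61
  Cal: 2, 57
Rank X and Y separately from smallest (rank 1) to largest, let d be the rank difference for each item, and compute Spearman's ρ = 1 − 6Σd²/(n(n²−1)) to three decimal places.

Ranks of variable 1: 6, 7, 5, 2, 4, 1, 3
Ranks of variable 2: 2, 7, 1, 6, 5, 4, 3
d = r₁ − r₂: 4, 0, 4, -4, -1, -3, 0
d²: 16, 0, 16, 16, 1, 9, 0; Σd² = 58
ρ = 1 − 6·58/(7·48) = 1 − 348/336 = -0.036

-0.036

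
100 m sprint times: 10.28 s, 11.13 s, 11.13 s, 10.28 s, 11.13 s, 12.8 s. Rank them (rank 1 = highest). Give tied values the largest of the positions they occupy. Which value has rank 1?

12.8

Sorted (descending): 12.8, 11.13, 11.13, 11.13, 10.28, 10.28
The 3 values of 11.13 occupy positions 2–4 → each gets rank 4.
The 2 values of 10.28 occupy positions 5–6 → each gets rank 6.
Rank 1 → value 12.8.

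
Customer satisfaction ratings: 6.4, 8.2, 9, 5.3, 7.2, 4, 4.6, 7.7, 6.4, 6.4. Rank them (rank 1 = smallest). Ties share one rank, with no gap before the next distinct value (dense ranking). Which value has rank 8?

9

Sorted (ascending): 4, 4.6, 5.3, 6.4, 6.4, 6.4, 7.2, 7.7, 8.2, 9
The 3 values of 6.4 share dense rank 4.
Remaining distinct values take the next consecutive integers.
Rank 8 → value 9.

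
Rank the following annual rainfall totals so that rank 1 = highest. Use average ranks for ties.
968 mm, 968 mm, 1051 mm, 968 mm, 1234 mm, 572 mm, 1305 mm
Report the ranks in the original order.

5, 5, 3, 5, 2, 7, 1

Sorted (descending): 1305, 1234, 1051, 968, 968, 968, 572
The 3 values of 968 occupy positions 4–6 → average rank 5.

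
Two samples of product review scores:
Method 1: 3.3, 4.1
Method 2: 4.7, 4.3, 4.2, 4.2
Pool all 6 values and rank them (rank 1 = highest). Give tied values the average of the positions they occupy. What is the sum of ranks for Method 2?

Sorted (descending): 4.7, 4.3, 4.2, 4.2, 4.1, 3.3
The 2 values of 4.2 occupy positions 3–4 → average rank (3+4)/2 = 3.5.
Method 2 values → pooled ranks: 4.7→1, 4.3→2, 4.2→3.5, 4.2→3.5
Rank sum = 1 + 2 + 3.5 + 3.5 = 10

10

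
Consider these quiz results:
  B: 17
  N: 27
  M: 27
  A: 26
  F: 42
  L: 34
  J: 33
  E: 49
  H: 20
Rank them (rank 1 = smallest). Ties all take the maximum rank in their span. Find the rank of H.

2

Sorted (ascending): 17, 20, 26, 27, 27, 33, 34, 42, 49
The 2 values of 27 occupy positions 4–5 → each gets rank 5.
H has value 20 → rank 2.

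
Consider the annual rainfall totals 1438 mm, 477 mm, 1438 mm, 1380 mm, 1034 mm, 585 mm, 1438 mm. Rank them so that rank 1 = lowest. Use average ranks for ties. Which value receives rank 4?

Sorted (ascending): 477, 585, 1034, 1380, 1438, 1438, 1438
The 3 values of 1438 occupy positions 5–7 → average rank 6.
Rank 4 → value 1380.

1380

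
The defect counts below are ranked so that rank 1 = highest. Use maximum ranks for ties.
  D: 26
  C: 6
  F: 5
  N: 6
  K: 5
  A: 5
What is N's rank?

Sorted (descending): 26, 6, 6, 5, 5, 5
The 2 values of 6 occupy positions 2–3 → each gets rank 3.
The 3 values of 5 occupy positions 4–6 → each gets rank 6.
N has value 6 → rank 3.

3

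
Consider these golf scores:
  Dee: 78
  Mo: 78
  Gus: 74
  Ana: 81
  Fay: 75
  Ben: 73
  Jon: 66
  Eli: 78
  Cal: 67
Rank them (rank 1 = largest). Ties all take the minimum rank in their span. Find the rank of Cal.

8

Sorted (descending): 81, 78, 78, 78, 75, 74, 73, 67, 66
The 3 values of 78 occupy positions 2–4 → each gets rank 2.
Cal has value 67 → rank 8.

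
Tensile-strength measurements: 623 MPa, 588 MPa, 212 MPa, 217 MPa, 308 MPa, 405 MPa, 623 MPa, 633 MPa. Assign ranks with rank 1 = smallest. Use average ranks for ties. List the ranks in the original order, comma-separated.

6.5, 5, 1, 2, 3, 4, 6.5, 8

Sorted (ascending): 212, 217, 308, 405, 588, 623, 623, 633
The 2 values of 623 occupy positions 6–7 → average rank (6+7)/2 = 6.5.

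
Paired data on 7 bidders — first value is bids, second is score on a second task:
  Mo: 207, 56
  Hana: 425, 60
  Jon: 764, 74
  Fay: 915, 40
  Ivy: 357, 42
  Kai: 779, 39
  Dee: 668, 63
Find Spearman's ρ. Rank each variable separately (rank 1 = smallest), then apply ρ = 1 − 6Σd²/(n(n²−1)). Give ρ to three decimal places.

Ranks of variable 1: 1, 3, 5, 7, 2, 6, 4
Ranks of variable 2: 4, 5, 7, 2, 3, 1, 6
d = r₁ − r₂: -3, -2, -2, 5, -1, 5, -2
d²: 9, 4, 4, 25, 1, 25, 4; Σd² = 72
ρ = 1 − 6·72/(7·48) = 1 − 432/336 = -0.286

-0.286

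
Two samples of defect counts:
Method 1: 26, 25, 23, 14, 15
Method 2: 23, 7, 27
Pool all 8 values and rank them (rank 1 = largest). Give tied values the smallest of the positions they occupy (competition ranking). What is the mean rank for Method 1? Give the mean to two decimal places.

Sorted (descending): 27, 26, 25, 23, 23, 15, 14, 7
The 2 values of 23 occupy positions 4–5 → each gets rank 4.
Method 1 values → pooled ranks: 26→2, 25→3, 23→4, 14→7, 15→6
Mean rank = (2 + 3 + 4 + 7 + 6) / 5 = 4.40

4.40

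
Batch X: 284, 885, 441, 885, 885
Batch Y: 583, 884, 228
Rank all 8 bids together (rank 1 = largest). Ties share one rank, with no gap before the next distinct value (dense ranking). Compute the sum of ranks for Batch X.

Sorted (descending): 885, 885, 885, 884, 583, 441, 284, 228
The 3 values of 885 share dense rank 1.
Remaining distinct values take the next consecutive integers.
Batch X values → pooled ranks: 284→5, 885→1, 441→4, 885→1, 885→1
Rank sum = 5 + 1 + 4 + 1 + 1 = 12

12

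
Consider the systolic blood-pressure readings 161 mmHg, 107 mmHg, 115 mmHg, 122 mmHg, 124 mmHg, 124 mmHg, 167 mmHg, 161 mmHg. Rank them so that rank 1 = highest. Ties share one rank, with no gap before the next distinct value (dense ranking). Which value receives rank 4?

122

Sorted (descending): 167, 161, 161, 124, 124, 122, 115, 107
The 2 values of 161 share dense rank 2.
The 2 values of 124 share dense rank 3.
Remaining distinct values take the next consecutive integers.
Rank 4 → value 122.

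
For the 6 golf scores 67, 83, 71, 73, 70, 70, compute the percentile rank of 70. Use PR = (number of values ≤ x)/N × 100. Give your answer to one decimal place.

50.0

N = 6.
Strictly below 70: 1. Equal to 70: 2.
PR = 3/6 × 100 = 50.0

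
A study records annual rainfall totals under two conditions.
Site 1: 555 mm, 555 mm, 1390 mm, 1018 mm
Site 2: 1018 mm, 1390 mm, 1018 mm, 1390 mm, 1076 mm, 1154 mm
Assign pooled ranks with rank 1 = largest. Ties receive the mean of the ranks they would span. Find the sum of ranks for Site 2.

27

Sorted (descending): 1390, 1390, 1390, 1154, 1076, 1018, 1018, 1018, 555, 555
The 3 values of 1390 occupy positions 1–3 → average rank 2.
The 3 values of 1018 occupy positions 6–8 → average rank 7.
The 2 values of 555 occupy positions 9–10 → average rank (9+10)/2 = 9.5.
Site 2 values → pooled ranks: 1018→7, 1390→2, 1018→7, 1390→2, 1076→5, 1154→4
Rank sum = 7 + 2 + 7 + 2 + 5 + 4 = 27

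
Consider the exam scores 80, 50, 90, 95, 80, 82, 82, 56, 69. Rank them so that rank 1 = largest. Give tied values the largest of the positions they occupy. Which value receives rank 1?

95

Sorted (descending): 95, 90, 82, 82, 80, 80, 69, 56, 50
The 2 values of 82 occupy positions 3–4 → each gets rank 4.
The 2 values of 80 occupy positions 5–6 → each gets rank 6.
Rank 1 → value 95.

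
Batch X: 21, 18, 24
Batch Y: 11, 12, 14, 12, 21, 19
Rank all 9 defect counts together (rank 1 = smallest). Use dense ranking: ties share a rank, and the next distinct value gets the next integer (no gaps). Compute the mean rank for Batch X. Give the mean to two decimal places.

5.67

Sorted (ascending): 11, 12, 12, 14, 18, 19, 21, 21, 24
The 2 values of 12 share dense rank 2.
The 2 values of 21 share dense rank 6.
Remaining distinct values take the next consecutive integers.
Batch X values → pooled ranks: 21→6, 18→4, 24→7
Mean rank = (6 + 4 + 7) / 3 = 5.67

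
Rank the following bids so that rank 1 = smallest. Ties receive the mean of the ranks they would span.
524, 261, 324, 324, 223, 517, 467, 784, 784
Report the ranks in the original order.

7, 2, 3.5, 3.5, 1, 6, 5, 8.5, 8.5

Sorted (ascending): 223, 261, 324, 324, 467, 517, 524, 784, 784
The 2 values of 324 occupy positions 3–4 → average rank (3+4)/2 = 3.5.
The 2 values of 784 occupy positions 8–9 → average rank (8+9)/2 = 8.5.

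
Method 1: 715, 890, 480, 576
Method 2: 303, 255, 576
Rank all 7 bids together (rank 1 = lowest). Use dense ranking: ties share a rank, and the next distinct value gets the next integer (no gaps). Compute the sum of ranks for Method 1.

Sorted (ascending): 255, 303, 480, 576, 576, 715, 890
The 2 values of 576 share dense rank 4.
Remaining distinct values take the next consecutive integers.
Method 1 values → pooled ranks: 715→5, 890→6, 480→3, 576→4
Rank sum = 5 + 6 + 3 + 4 = 18

18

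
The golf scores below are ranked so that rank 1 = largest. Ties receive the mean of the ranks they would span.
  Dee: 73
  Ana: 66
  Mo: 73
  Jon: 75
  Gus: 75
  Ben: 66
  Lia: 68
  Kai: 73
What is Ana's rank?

Sorted (descending): 75, 75, 73, 73, 73, 68, 66, 66
The 2 values of 75 occupy positions 1–2 → average rank (1+2)/2 = 1.5.
The 3 values of 73 occupy positions 3–5 → average rank 4.
The 2 values of 66 occupy positions 7–8 → average rank (7+8)/2 = 7.5.
Ana has value 66 → rank 7.5.

7.5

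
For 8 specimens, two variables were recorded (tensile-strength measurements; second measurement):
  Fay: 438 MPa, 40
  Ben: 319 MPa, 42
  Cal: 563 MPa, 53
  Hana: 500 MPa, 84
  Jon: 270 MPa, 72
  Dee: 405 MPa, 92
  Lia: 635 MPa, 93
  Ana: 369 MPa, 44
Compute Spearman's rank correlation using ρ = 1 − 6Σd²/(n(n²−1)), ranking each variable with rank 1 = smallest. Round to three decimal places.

0.405

Ranks of variable 1: 5, 2, 7, 6, 1, 4, 8, 3
Ranks of variable 2: 1, 2, 4, 6, 5, 7, 8, 3
d = r₁ − r₂: 4, 0, 3, 0, -4, -3, 0, 0
d²: 16, 0, 9, 0, 16, 9, 0, 0; Σd² = 50
ρ = 1 − 6·50/(8·63) = 1 − 300/504 = 0.405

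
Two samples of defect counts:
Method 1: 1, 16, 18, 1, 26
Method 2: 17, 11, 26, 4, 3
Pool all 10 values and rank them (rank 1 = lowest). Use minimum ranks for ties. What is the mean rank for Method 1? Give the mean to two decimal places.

Sorted (ascending): 1, 1, 3, 4, 11, 16, 17, 18, 26, 26
The 2 values of 1 occupy positions 1–2 → each gets rank 1.
The 2 values of 26 occupy positions 9–10 → each gets rank 9.
Method 1 values → pooled ranks: 1→1, 16→6, 18→8, 1→1, 26→9
Mean rank = (1 + 6 + 8 + 1 + 9) / 5 = 5.00

5.00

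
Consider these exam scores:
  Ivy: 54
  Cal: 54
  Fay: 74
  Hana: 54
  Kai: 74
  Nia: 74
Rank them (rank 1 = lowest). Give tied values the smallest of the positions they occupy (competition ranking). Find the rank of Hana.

Sorted (ascending): 54, 54, 54, 74, 74, 74
The 3 values of 54 occupy positions 1–3 → each gets rank 1.
The 3 values of 74 occupy positions 4–6 → each gets rank 4.
Hana has value 54 → rank 1.

1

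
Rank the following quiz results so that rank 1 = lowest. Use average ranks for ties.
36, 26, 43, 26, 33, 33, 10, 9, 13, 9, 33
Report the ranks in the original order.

10, 5.5, 11, 5.5, 8, 8, 3, 1.5, 4, 1.5, 8

Sorted (ascending): 9, 9, 10, 13, 26, 26, 33, 33, 33, 36, 43
The 2 values of 9 occupy positions 1–2 → average rank (1+2)/2 = 1.5.
The 2 values of 26 occupy positions 5–6 → average rank (5+6)/2 = 5.5.
The 3 values of 33 occupy positions 7–9 → average rank 8.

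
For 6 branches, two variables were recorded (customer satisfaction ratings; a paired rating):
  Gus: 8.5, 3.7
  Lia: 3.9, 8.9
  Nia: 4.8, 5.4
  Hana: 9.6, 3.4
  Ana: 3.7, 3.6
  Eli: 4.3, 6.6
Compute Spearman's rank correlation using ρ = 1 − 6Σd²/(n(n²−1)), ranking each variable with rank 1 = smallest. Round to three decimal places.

Ranks of variable 1: 5, 2, 4, 6, 1, 3
Ranks of variable 2: 3, 6, 4, 1, 2, 5
d = r₁ − r₂: 2, -4, 0, 5, -1, -2
d²: 4, 16, 0, 25, 1, 4; Σd² = 50
ρ = 1 − 6·50/(6·35) = 1 − 300/210 = -0.429

-0.429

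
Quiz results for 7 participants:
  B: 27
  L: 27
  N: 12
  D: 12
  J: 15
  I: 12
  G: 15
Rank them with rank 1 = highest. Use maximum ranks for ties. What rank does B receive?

2

Sorted (descending): 27, 27, 15, 15, 12, 12, 12
The 2 values of 27 occupy positions 1–2 → each gets rank 2.
The 2 values of 15 occupy positions 3–4 → each gets rank 4.
The 3 values of 12 occupy positions 5–7 → each gets rank 7.
B has value 27 → rank 2.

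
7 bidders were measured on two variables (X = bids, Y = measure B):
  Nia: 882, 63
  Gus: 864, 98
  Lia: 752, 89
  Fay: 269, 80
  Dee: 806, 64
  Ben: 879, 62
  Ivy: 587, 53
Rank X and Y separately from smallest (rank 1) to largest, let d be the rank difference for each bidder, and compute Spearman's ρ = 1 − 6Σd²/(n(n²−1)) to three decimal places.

-0.107

Ranks of variable 1: 7, 5, 3, 1, 4, 6, 2
Ranks of variable 2: 3, 7, 6, 5, 4, 2, 1
d = r₁ − r₂: 4, -2, -3, -4, 0, 4, 1
d²: 16, 4, 9, 16, 0, 16, 1; Σd² = 62
ρ = 1 − 6·62/(7·48) = 1 − 372/336 = -0.107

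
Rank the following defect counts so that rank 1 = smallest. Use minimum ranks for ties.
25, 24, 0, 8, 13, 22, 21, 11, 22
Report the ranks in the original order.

Sorted (ascending): 0, 8, 11, 13, 21, 22, 22, 24, 25
The 2 values of 22 occupy positions 6–7 → each gets rank 6.

9, 8, 1, 2, 4, 6, 5, 3, 6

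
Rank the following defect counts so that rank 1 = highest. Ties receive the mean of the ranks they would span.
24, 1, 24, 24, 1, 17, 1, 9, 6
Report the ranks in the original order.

2, 8, 2, 2, 8, 4, 8, 5, 6

Sorted (descending): 24, 24, 24, 17, 9, 6, 1, 1, 1
The 3 values of 24 occupy positions 1–3 → average rank 2.
The 3 values of 1 occupy positions 7–9 → average rank 8.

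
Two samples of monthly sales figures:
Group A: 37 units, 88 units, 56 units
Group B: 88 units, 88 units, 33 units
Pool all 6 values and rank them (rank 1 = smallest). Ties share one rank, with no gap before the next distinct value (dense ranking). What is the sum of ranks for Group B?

9

Sorted (ascending): 33, 37, 56, 88, 88, 88
The 3 values of 88 share dense rank 4.
Remaining distinct values take the next consecutive integers.
Group B values → pooled ranks: 88→4, 88→4, 33→1
Rank sum = 4 + 4 + 1 = 9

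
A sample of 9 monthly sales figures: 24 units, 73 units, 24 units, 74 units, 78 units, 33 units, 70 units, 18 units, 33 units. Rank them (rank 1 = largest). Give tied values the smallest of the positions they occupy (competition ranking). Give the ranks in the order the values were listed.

Sorted (descending): 78, 74, 73, 70, 33, 33, 24, 24, 18
The 2 values of 33 occupy positions 5–6 → each gets rank 5.
The 2 values of 24 occupy positions 7–8 → each gets rank 7.

7, 3, 7, 2, 1, 5, 4, 9, 5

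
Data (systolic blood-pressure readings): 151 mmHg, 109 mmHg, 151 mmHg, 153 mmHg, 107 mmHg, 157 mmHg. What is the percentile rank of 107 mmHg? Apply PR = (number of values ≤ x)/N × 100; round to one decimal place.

16.7

N = 6.
Strictly below 107: 0. Equal to 107: 1.
PR = 1/6 × 100 = 16.7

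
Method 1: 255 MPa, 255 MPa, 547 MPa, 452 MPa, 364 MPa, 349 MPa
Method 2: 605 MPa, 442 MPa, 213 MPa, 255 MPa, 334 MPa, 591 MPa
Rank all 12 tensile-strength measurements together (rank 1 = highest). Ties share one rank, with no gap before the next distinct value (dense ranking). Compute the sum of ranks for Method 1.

38

Sorted (descending): 605, 591, 547, 452, 442, 364, 349, 334, 255, 255, 255, 213
The 3 values of 255 share dense rank 9.
Remaining distinct values take the next consecutive integers.
Method 1 values → pooled ranks: 255→9, 255→9, 547→3, 452→4, 364→6, 349→7
Rank sum = 9 + 9 + 3 + 4 + 6 + 7 = 38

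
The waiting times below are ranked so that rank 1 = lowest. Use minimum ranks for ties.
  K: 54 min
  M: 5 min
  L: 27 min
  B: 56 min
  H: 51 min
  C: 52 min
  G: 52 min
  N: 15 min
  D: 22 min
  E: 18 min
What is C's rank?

Sorted (ascending): 5, 15, 18, 22, 27, 51, 52, 52, 54, 56
The 2 values of 52 occupy positions 7–8 → each gets rank 7.
C has value 52 min → rank 7.

7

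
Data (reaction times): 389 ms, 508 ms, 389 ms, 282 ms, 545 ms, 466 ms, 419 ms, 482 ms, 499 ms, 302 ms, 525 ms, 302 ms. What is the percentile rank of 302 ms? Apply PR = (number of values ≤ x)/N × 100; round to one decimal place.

N = 12.
Strictly below 302: 1. Equal to 302: 2.
PR = 3/12 × 100 = 25.0

25.0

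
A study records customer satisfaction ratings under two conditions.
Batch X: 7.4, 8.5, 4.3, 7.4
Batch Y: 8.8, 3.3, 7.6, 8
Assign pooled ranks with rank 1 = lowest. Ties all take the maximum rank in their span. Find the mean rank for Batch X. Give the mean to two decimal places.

Sorted (ascending): 3.3, 4.3, 7.4, 7.4, 7.6, 8, 8.5, 8.8
The 2 values of 7.4 occupy positions 3–4 → each gets rank 4.
Batch X values → pooled ranks: 7.4→4, 8.5→7, 4.3→2, 7.4→4
Mean rank = (4 + 7 + 2 + 4) / 4 = 4.25

4.25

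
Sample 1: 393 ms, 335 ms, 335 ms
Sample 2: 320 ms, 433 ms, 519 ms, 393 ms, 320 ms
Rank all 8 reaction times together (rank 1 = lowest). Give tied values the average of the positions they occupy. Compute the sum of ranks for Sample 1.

Sorted (ascending): 320, 320, 335, 335, 393, 393, 433, 519
The 2 values of 320 occupy positions 1–2 → average rank (1+2)/2 = 1.5.
The 2 values of 335 occupy positions 3–4 → average rank (3+4)/2 = 3.5.
The 2 values of 393 occupy positions 5–6 → average rank (5+6)/2 = 5.5.
Sample 1 values → pooled ranks: 393→5.5, 335→3.5, 335→3.5
Rank sum = 5.5 + 3.5 + 3.5 = 12.5

12.5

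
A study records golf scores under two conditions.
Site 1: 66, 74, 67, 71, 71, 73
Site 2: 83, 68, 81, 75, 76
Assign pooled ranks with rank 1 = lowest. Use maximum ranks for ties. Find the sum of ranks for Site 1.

26

Sorted (ascending): 66, 67, 68, 71, 71, 73, 74, 75, 76, 81, 83
The 2 values of 71 occupy positions 4–5 → each gets rank 5.
Site 1 values → pooled ranks: 66→1, 74→7, 67→2, 71→5, 71→5, 73→6
Rank sum = 1 + 7 + 2 + 5 + 5 + 6 = 26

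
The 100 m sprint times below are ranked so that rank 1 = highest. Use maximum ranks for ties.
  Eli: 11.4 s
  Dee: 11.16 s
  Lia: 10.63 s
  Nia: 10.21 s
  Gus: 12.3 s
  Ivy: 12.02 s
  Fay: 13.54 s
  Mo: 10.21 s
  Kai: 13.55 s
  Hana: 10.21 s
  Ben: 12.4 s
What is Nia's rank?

Sorted (descending): 13.55, 13.54, 12.4, 12.3, 12.02, 11.4, 11.16, 10.63, 10.21, 10.21, 10.21
The 3 values of 10.21 occupy positions 9–11 → each gets rank 11.
Nia has value 10.21 s → rank 11.

11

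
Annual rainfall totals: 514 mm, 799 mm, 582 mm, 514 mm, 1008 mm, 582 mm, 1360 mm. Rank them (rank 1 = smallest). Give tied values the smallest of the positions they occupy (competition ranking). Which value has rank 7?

Sorted (ascending): 514, 514, 582, 582, 799, 1008, 1360
The 2 values of 514 occupy positions 1–2 → each gets rank 1.
The 2 values of 582 occupy positions 3–4 → each gets rank 3.
Rank 7 → value 1360.

1360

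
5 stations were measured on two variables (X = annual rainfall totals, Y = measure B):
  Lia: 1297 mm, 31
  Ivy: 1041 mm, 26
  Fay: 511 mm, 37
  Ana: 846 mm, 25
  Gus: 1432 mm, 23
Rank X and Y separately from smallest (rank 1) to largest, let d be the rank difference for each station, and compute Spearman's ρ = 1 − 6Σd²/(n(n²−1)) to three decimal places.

-0.600

Ranks of variable 1: 4, 3, 1, 2, 5
Ranks of variable 2: 4, 3, 5, 2, 1
d = r₁ − r₂: 0, 0, -4, 0, 4
d²: 0, 0, 16, 0, 16; Σd² = 32
ρ = 1 − 6·32/(5·24) = 1 − 192/120 = -0.600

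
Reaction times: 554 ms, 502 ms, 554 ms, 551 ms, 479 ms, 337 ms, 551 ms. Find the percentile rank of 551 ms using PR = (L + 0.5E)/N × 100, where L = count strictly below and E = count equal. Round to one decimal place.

N = 7.
Strictly below 551: 3. Equal to 551: 2.
PR = (3 + 0.5·2)/7 × 100 = 57.1

57.1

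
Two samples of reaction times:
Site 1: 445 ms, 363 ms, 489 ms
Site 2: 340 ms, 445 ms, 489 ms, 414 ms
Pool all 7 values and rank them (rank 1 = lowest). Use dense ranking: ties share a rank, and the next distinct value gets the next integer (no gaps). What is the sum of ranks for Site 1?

11

Sorted (ascending): 340, 363, 414, 445, 445, 489, 489
The 2 values of 445 share dense rank 4.
The 2 values of 489 share dense rank 5.
Remaining distinct values take the next consecutive integers.
Site 1 values → pooled ranks: 445→4, 363→2, 489→5
Rank sum = 4 + 2 + 5 = 11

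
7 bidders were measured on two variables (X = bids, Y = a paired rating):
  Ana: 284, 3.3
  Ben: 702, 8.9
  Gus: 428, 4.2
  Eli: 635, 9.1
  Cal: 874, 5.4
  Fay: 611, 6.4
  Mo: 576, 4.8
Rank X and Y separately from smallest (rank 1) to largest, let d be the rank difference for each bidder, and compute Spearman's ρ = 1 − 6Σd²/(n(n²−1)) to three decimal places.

0.750

Ranks of variable 1: 1, 6, 2, 5, 7, 4, 3
Ranks of variable 2: 1, 6, 2, 7, 4, 5, 3
d = r₁ − r₂: 0, 0, 0, -2, 3, -1, 0
d²: 0, 0, 0, 4, 9, 1, 0; Σd² = 14
ρ = 1 − 6·14/(7·48) = 1 − 84/336 = 0.750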